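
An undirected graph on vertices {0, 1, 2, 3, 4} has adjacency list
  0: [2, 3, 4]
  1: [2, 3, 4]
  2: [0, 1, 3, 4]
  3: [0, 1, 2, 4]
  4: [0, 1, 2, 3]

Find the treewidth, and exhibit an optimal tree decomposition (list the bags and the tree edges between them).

Treewidth 3.
One such decomposition:
Bags: B1 = {1, 2, 3, 4}  B2 = {0, 2, 3, 4}
Tree: B1–B2

Every bag has size at most 4, so the width is 4 − 1 = 3 and tw(G) ≤ 3. For the lower bound, the 4 vertices {0, 2, 3, 4} are pairwise adjacent, and any tree decomposition puts a clique entirely inside one bag — forcing width ≥ 3. Combining the bounds, tw(G) = 3.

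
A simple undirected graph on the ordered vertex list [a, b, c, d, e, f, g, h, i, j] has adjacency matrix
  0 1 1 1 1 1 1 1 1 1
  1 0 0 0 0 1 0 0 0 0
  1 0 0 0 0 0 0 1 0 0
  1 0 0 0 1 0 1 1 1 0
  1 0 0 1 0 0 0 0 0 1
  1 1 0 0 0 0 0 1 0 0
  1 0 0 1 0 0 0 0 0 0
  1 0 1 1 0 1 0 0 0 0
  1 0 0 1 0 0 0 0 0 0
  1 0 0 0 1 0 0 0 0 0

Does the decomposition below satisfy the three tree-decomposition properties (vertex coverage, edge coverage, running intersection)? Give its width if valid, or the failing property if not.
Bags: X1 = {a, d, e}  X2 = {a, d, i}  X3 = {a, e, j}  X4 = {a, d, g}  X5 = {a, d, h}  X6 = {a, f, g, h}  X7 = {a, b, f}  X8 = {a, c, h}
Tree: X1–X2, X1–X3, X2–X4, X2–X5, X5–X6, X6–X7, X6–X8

No — bags containing vertex g are not connected in the tree.

A tree decomposition must satisfy three properties: every vertex lies in some bag; for every edge, both endpoints lie together in some bag; and for every vertex, the bags containing it form a connected subtree. Here bags containing vertex g are not connected in the tree, so the decomposition is invalid.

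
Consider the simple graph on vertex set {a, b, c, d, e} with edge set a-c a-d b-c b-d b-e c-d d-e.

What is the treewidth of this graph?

A width-2 tree decomposition is:
Bags: B1 = {b, d, e}  B2 = {b, c, d}  B3 = {a, c, d}
Tree: B1–B2, B2–B3
Each bag holds 3 vertices, so the decomposition has width 2, which upper-bounds the treewidth. For the lower bound, the 3 vertices {b, d, e} are pairwise adjacent, and any tree decomposition puts a clique entirely inside one bag — forcing width ≥ 2. The upper and lower bounds meet at 2, so that is the treewidth.

2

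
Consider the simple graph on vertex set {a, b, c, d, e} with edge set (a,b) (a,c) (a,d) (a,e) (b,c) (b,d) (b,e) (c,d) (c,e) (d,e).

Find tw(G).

A width-4 tree decomposition is:
Bags: B1 = {a, b, c, d, e}
Tree: (single bag)
A single bag containing all 5 vertices is trivially a valid decomposition of width 4. Conversely, {a, b, c, d, e} is a clique of size 5, and the vertices of any clique must share a bag in every tree decomposition; so some bag has ≥ 5 vertices and tw(G) ≥ 4. Combining the bounds, tw(G) = 4.

4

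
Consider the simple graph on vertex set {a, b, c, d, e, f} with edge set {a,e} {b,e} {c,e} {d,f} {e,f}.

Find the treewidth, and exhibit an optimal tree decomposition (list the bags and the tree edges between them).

Treewidth 1.
One optimal decomposition is:
Bags: B1 = {e, f}  B2 = {d, f}  B3 = {a, e}  B4 = {b, e}  B5 = {c, e}
Tree: B1–B2, B1–B3, B1–B4, B3–B5

Each bag holds 2 vertices, so the decomposition has width 1, which upper-bounds the treewidth. Any graph with an edge has treewidth ≥ 1, and G has the edge f–e. Combining the bounds, tw(G) = 1.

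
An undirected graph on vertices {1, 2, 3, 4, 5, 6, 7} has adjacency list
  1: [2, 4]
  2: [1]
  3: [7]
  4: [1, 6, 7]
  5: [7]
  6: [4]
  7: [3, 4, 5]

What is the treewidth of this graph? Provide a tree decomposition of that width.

Each bag holds 2 vertices, so the decomposition has width 1, which upper-bounds the treewidth. Any graph with an edge has treewidth ≥ 1, and G has the edge 7–5. Combining the bounds, tw(G) = 1.

Treewidth 1.
Bags: B1 = {5, 7}  B2 = {4, 7}  B3 = {3, 7}  B4 = {4, 6}  B5 = {1, 4}  B6 = {1, 2}
Tree: B1–B2, B2–B3, B2–B4, B2–B5, B5–B6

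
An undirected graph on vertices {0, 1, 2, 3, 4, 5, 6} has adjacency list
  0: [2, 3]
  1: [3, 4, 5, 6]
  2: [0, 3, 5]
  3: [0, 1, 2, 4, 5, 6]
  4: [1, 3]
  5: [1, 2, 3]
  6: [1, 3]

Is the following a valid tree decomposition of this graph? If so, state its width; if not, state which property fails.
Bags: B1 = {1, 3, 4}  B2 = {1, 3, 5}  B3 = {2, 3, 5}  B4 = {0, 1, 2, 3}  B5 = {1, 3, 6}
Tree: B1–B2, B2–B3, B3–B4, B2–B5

No — bags containing vertex 1 are not connected in the tree.

A tree decomposition must satisfy three properties: every vertex lies in some bag; for every edge, both endpoints lie together in some bag; and for every vertex, the bags containing it form a connected subtree. Here bags containing vertex 1 are not connected in the tree, so the decomposition is invalid.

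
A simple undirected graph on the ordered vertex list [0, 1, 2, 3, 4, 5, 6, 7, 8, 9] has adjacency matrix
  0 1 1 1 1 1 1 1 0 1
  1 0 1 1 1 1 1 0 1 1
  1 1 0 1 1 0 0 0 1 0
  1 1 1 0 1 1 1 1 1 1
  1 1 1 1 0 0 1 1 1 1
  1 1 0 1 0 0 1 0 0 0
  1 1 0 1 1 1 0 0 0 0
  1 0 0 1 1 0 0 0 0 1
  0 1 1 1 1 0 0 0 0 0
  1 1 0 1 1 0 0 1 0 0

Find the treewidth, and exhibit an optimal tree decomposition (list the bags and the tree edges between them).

Each bag holds 5 vertices, so the decomposition has width 4, which upper-bounds the treewidth. On the other hand G contains the 5-clique {0, 1, 3, 4, 9}. A clique must lie in a single bag of any decomposition, so no decomposition can have width below 4. Combining the bounds, tw(G) = 4.

Treewidth 4.
Bags: B1 = {0, 1, 3, 4, 9}  B2 = {0, 3, 4, 7, 9}  B3 = {0, 1, 3, 4, 6}  B4 = {0, 1, 3, 5, 6}  B5 = {0, 1, 2, 3, 4}  B6 = {1, 2, 3, 4, 8}
Tree: B1–B2, B1–B3, B3–B4, B1–B5, B5–B6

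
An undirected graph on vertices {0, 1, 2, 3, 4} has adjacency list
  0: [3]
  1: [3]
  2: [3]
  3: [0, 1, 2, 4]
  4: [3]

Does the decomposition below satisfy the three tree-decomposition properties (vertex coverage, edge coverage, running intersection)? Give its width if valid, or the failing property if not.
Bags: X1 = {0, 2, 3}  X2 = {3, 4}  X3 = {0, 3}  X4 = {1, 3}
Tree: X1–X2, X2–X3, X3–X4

No — bags containing vertex 0 are not connected in the tree.

A tree decomposition must satisfy three properties: every vertex lies in some bag; for every edge, both endpoints lie together in some bag; and for every vertex, the bags containing it form a connected subtree. Here bags containing vertex 0 are not connected in the tree, so the decomposition is invalid.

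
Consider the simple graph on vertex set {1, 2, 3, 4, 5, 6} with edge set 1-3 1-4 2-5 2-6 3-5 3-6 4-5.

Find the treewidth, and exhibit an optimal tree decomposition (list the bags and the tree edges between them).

Treewidth 2.
One such decomposition:
Bags: B1 = {2, 5, 6}  B2 = {3, 5, 6}  B3 = {3, 4, 5}  B4 = {1, 3, 4}
Tree: B1–B2, B2–B3, B3–B4

Every bag has size at most 3, so the width is 3 − 1 = 2 and tw(G) ≤ 2. The edges 2–6–3–5–2 form a cycle, so G is not a tree and its treewidth is at least 2. Combining the bounds, tw(G) = 2.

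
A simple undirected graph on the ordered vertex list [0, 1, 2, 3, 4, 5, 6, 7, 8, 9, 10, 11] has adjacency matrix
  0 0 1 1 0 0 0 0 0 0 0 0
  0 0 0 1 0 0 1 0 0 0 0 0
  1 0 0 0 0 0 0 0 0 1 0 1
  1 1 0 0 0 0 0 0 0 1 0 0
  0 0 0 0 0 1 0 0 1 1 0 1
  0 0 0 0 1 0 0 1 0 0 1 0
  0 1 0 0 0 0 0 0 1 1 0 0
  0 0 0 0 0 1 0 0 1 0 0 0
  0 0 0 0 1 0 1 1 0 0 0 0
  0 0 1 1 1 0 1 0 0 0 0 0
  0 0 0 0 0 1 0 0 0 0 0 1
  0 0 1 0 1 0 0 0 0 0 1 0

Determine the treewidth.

3

A width-3 tree decomposition is:
Bags: B1 = {5, 7, 8, 10}  B2 = {4, 5, 8, 10}  B3 = {4, 8, 10, 11}  B4 = {4, 6, 8, 11}  B5 = {4, 6, 9, 11}  B6 = {2, 6, 9, 11}  B7 = {1, 2, 6, 9}  B8 = {1, 2, 3, 9}  B9 = {0, 1, 2, 3}
Tree: B1–B2, B2–B3, B3–B4, B4–B5, B5–B6, B6–B7, B7–B8, B8–B9
Each bag holds 4 vertices, so the decomposition has width 3, which upper-bounds the treewidth. For the lower bound: the 4 vertex sets {5,7,10}, {8}, {4}, {2,6,9,11} are disjoint, each induces a connected subgraph, and every pair is joined by at least one edge of G. Contracting each set to a single vertex therefore yields K_{4} as a minor, and since treewidth is minor-monotone, tw(G) ≥ tw(K_{4}) = 3. Therefore the treewidth is 3.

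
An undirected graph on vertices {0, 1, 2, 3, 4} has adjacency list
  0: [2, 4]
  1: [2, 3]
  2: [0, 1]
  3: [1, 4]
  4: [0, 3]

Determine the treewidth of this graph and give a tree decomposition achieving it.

The largest bag has 3 vertices, giving width 2; this decomposition certifies tw(G) ≤ 2. The edges 0–2–1–3–4–0 form a cycle, so G is not a tree and its treewidth is at least 2. The upper and lower bounds meet at 2, so that is the treewidth.

Treewidth 2.
One optimal decomposition is:
Bags: B1 = {0, 1, 2}  B2 = {0, 1, 3}  B3 = {0, 3, 4}
Tree: B1–B2, B2–B3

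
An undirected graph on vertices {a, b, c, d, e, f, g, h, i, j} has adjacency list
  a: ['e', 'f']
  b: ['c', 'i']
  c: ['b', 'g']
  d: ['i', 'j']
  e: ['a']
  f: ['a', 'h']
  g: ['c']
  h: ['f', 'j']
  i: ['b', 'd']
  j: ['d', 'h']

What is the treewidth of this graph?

1

A width-1 tree decomposition is:
Bags: B1 = {a, e}  B2 = {a, f}  B3 = {f, h}  B4 = {h, j}  B5 = {d, j}  B6 = {d, i}  B7 = {b, i}  B8 = {b, c}  B9 = {c, g}
Tree: B1–B2, B2–B3, B3–B4, B4–B5, B5–B6, B6–B7, B7–B8, B8–B9
Every bag has size at most 2, so the width is 2 − 1 = 1 and tw(G) ≤ 1. Since G has at least one edge (e.g. e–a), it is not an edgeless graph, so tw(G) ≥ 1. Combining the bounds, tw(G) = 1.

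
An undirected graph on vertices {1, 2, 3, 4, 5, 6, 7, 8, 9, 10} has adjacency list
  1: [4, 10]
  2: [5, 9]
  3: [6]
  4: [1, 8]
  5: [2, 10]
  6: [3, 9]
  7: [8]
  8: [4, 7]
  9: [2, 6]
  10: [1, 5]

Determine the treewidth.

1

A width-1 tree decomposition is:
Bags: B1 = {3, 6}  B2 = {6, 9}  B3 = {2, 9}  B4 = {2, 5}  B5 = {5, 10}  B6 = {1, 10}  B7 = {1, 4}  B8 = {4, 8}  B9 = {7, 8}
Tree: B1–B2, B2–B3, B3–B4, B4–B5, B5–B6, B6–B7, B7–B8, B8–B9
Each bag holds 2 vertices, so the decomposition has width 1, which upper-bounds the treewidth. Any graph with an edge has treewidth ≥ 1, and G has the edge 3–6. Therefore the treewidth is 1.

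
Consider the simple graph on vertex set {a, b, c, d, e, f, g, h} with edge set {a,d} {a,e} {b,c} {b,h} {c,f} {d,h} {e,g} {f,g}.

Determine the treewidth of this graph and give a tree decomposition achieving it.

Treewidth 2.
One such decomposition:
Bags: B1 = {b, c, h}  B2 = {c, f, h}  B3 = {f, g, h}  B4 = {e, g, h}  B5 = {a, e, h}  B6 = {a, d, h}
Tree: B1–B2, B2–B3, B3–B4, B4–B5, B5–B6

Each bag holds 3 vertices, so the decomposition has width 2, which upper-bounds the treewidth. The edges h–b–c–f–g–e–a–d–h form a cycle, so G is not a tree and its treewidth is at least 2. Combining the bounds, tw(G) = 2.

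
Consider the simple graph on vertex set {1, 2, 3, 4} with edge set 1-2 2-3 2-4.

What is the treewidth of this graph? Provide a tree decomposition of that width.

The largest bag has 2 vertices, giving width 1; this decomposition certifies tw(G) ≤ 1. Any graph with an edge has treewidth ≥ 1, and G has the edge 2–4. Therefore the treewidth is 1.

Treewidth 1.
One such decomposition:
Bags: B1 = {2, 4}  B2 = {2, 3}  B3 = {1, 2}
Tree: B1–B2, B2–B3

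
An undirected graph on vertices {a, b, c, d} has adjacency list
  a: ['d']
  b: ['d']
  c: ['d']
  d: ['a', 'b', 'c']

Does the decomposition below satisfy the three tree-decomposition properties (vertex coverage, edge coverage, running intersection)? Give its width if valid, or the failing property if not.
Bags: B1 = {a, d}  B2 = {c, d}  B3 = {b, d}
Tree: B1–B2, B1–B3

Vertex coverage: the bags together contain {a, b, c, d}, the full vertex set. Edge coverage: each edge of G has both endpoints in at least one bag. Running intersection: for every vertex, the bags containing it form a connected subtree. All three properties hold, so this is a valid tree decomposition of width max|bag| − 1 = 1, and hence tw(G) ≤ 1.

Yes; width 1.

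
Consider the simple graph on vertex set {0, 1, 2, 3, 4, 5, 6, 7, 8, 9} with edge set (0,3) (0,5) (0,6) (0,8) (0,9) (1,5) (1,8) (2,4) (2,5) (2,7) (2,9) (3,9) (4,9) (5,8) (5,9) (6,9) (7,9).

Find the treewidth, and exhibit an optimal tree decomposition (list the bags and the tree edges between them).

Every bag has size at most 3, so the width is 3 − 1 = 2 and tw(G) ≤ 2. Conversely, {0, 5, 8} is a clique of size 3, and the vertices of any clique must share a bag in every tree decomposition; so some bag has ≥ 3 vertices and tw(G) ≥ 2. Therefore the treewidth is 2.

Treewidth 2.
Bags: B1 = {0, 5, 9}  B2 = {2, 5, 9}  B3 = {0, 3, 9}  B4 = {0, 5, 8}  B5 = {0, 6, 9}  B6 = {2, 4, 9}  B7 = {1, 5, 8}  B8 = {2, 7, 9}
Tree: B1–B2, B1–B3, B1–B4, B3–B5, B2–B6, B4–B7, B6–B8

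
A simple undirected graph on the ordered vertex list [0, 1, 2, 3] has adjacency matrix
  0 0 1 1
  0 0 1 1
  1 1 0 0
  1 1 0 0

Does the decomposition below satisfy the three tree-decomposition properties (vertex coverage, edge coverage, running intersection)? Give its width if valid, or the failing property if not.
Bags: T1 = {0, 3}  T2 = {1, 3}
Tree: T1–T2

No — vertex 2 appears in no bag.

A tree decomposition must satisfy three properties: every vertex lies in some bag; for every edge, both endpoints lie together in some bag; and for every vertex, the bags containing it form a connected subtree. Here vertex 2 appears in no bag, so the decomposition is invalid.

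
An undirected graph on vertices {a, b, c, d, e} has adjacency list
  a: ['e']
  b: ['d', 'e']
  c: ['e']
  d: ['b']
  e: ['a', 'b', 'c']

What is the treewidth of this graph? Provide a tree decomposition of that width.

Treewidth 1.
One such decomposition:
Bags: B1 = {b, e}  B2 = {b, d}  B3 = {a, e}  B4 = {c, e}
Tree: B1–B2, B1–B3, B3–B4

The largest bag has 2 vertices, giving width 1; this decomposition certifies tw(G) ≤ 1. Since G has at least one edge (e.g. b–e), it is not an edgeless graph, so tw(G) ≥ 1. The upper and lower bounds meet at 1, so that is the treewidth.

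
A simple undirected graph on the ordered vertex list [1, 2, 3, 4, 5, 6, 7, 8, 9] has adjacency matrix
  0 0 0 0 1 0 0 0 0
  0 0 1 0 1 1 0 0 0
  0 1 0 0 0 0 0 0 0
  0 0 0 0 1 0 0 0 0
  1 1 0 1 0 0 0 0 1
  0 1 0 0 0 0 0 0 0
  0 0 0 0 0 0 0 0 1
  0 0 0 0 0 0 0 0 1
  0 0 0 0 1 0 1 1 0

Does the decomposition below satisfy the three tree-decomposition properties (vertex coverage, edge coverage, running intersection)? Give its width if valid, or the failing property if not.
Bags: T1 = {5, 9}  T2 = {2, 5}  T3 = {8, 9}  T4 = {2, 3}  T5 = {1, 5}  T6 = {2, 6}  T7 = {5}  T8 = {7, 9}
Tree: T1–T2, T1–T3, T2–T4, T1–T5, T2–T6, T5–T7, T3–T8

No — vertex 4 appears in no bag.

A tree decomposition must satisfy three properties: every vertex lies in some bag; for every edge, both endpoints lie together in some bag; and for every vertex, the bags containing it form a connected subtree. Here vertex 4 appears in no bag, so the decomposition is invalid.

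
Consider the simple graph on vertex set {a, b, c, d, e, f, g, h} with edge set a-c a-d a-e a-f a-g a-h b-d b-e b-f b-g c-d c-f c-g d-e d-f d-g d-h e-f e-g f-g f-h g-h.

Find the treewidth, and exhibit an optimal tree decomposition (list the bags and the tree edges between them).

Treewidth 4.
One such decomposition:
Bags: B1 = {a, d, e, f, g}  B2 = {a, c, d, f, g}  B3 = {b, d, e, f, g}  B4 = {a, d, f, g, h}
Tree: B1–B2, B1–B3, B2–B4

Each bag holds 5 vertices, so the decomposition has width 4, which upper-bounds the treewidth. Conversely, {a, d, e, f, g} is a clique of size 5, and the vertices of any clique must share a bag in every tree decomposition; so some bag has ≥ 5 vertices and tw(G) ≥ 4. Hence tw(G) = 4 exactly.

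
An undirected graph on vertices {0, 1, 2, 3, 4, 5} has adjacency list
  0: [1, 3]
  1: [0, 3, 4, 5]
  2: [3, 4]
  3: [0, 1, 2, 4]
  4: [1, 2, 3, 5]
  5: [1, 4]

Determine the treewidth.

A width-2 tree decomposition is:
Bags: B1 = {1, 3, 4}  B2 = {1, 4, 5}  B3 = {2, 3, 4}  B4 = {0, 1, 3}
Tree: B1–B2, B1–B3, B1–B4
Each bag holds 3 vertices, so the decomposition has width 2, which upper-bounds the treewidth. For the lower bound, the 3 vertices {0, 1, 3} are pairwise adjacent, and any tree decomposition puts a clique entirely inside one bag — forcing width ≥ 2. The upper and lower bounds meet at 2, so that is the treewidth.

2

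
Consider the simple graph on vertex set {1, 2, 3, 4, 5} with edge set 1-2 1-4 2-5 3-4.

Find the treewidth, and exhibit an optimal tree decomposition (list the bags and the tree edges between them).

Treewidth 1.
Bags: B1 = {2, 5}  B2 = {1, 2}  B3 = {1, 4}  B4 = {3, 4}
Tree: B1–B2, B2–B3, B3–B4

Every bag has size at most 2, so the width is 2 − 1 = 1 and tw(G) ≤ 1. G has an edge, so its treewidth is at least 1. Combining the bounds, tw(G) = 1.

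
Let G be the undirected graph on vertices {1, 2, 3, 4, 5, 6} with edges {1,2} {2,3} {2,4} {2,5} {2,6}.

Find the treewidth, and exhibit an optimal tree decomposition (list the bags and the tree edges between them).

Treewidth 1.
One optimal decomposition is:
Bags: B1 = {2, 3}  B2 = {2, 4}  B3 = {1, 2}  B4 = {2, 6}  B5 = {2, 5}
Tree: B1–B2, B2–B3, B3–B4, B2–B5

Every bag has size at most 2, so the width is 2 − 1 = 1 and tw(G) ≤ 1. G has an edge, so its treewidth is at least 1. Therefore the treewidth is 1.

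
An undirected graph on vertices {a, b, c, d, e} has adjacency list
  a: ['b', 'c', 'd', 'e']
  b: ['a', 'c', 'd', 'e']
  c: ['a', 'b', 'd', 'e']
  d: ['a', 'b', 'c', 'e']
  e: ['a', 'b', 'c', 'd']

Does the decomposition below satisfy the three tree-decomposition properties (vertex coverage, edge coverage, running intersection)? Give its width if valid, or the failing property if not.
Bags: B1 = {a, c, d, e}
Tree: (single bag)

A tree decomposition must satisfy three properties: every vertex lies in some bag; for every edge, both endpoints lie together in some bag; and for every vertex, the bags containing it form a connected subtree. Here vertex b appears in no bag, so the decomposition is invalid.

No — vertex b appears in no bag.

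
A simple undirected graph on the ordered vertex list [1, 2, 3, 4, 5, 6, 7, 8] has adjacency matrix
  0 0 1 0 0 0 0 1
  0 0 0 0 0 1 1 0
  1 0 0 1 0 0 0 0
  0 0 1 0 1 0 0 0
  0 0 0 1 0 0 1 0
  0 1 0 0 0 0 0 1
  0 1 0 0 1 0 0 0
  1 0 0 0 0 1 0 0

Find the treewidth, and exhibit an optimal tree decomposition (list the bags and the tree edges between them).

Each bag holds 3 vertices, so the decomposition has width 2, which upper-bounds the treewidth. The edges 1–8–6–2–7–5–4–3–1 form a cycle, so G is not a tree and its treewidth is at least 2. Combining the bounds, tw(G) = 2.

Treewidth 2.
One optimal decomposition is:
Bags: B1 = {1, 6, 8}  B2 = {1, 2, 6}  B3 = {1, 2, 7}  B4 = {1, 5, 7}  B5 = {1, 4, 5}  B6 = {1, 3, 4}
Tree: B1–B2, B2–B3, B3–B4, B4–B5, B5–B6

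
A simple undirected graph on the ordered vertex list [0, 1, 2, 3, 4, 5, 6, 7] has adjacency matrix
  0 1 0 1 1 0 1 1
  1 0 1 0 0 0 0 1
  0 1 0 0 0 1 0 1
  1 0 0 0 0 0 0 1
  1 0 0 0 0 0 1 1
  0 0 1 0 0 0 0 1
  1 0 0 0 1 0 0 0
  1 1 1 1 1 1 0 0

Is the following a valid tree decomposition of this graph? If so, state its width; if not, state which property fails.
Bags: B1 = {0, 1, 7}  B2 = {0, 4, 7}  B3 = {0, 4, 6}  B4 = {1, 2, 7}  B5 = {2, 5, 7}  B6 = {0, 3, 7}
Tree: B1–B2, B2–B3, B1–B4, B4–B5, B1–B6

Yes; width 2.

Checking the three conditions: (i) the bags cover all of {0, 1, 2, 3, 4, 5, 6, 7}; (ii) for each edge, some bag contains both endpoints; (iii) the bags containing any fixed vertex form a subtree. All hold, so the decomposition is valid with width 3 − 1 = 2.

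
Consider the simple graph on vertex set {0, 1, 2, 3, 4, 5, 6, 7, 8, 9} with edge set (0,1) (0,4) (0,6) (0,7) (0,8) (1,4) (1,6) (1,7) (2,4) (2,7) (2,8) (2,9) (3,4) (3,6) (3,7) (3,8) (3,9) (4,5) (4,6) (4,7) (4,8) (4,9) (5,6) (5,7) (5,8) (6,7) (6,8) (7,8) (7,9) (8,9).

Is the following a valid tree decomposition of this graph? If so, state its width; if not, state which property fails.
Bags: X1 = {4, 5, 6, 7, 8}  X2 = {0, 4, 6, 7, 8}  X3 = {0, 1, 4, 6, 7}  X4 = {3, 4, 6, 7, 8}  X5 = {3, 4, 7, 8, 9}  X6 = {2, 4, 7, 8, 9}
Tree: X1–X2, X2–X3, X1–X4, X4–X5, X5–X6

Yes; width 4.

Vertex coverage: the bags together contain {0, 1, 2, 3, 4, 5, 6, 7, 8, 9}, the full vertex set. Edge coverage: each edge of G has both endpoints in at least one bag. Running intersection: for every vertex, the bags containing it form a connected subtree. All three properties hold, so this is a valid tree decomposition of width max|bag| − 1 = 4, and hence tw(G) ≤ 4.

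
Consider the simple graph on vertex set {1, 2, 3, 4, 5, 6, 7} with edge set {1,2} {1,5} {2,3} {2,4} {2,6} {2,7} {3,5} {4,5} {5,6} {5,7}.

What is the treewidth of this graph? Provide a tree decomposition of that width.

Treewidth 2.
One optimal decomposition is:
Bags: B1 = {2, 5, 7}  B2 = {2, 4, 5}  B3 = {2, 3, 5}  B4 = {1, 2, 5}  B5 = {2, 5, 6}
Tree: B1–B2, B2–B3, B3–B4, B4–B5

The largest bag has 3 vertices, giving width 2; this decomposition certifies tw(G) ≤ 2. For the lower bound, G contains the cycle 2–7–5–4–2, so G is not a forest; only forests have treewidth ≤ 1, hence tw(G) ≥ 2. Therefore the treewidth is 2.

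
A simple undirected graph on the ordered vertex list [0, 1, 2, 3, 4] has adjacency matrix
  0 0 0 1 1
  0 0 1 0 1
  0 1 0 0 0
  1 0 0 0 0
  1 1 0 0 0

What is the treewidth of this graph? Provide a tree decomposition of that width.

Treewidth 1.
One such decomposition:
Bags: B1 = {1, 2}  B2 = {1, 4}  B3 = {0, 4}  B4 = {0, 3}
Tree: B1–B2, B2–B3, B3–B4

The largest bag has 2 vertices, giving width 1; this decomposition certifies tw(G) ≤ 1. Any graph with an edge has treewidth ≥ 1, and G has the edge 2–1. Combining the bounds, tw(G) = 1.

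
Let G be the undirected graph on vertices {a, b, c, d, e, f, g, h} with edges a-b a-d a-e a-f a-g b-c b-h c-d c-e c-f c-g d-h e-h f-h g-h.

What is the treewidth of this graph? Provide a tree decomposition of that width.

Treewidth 3.
One such decomposition:
Bags: B1 = {a, c, e, h}  B2 = {a, b, c, h}  B3 = {a, c, f, h}  B4 = {a, c, d, h}  B5 = {a, c, g, h}
Tree: B1–B2, B2–B3, B3–B4, B4–B5

Each bag holds 4 vertices, so the decomposition has width 3, which upper-bounds the treewidth. For the lower bound: the 4 vertex sets {a,e}, {b,c}, {h}, {f} are disjoint, each induces a connected subgraph, and every pair is joined by at least one edge of G. Contracting each set to a single vertex therefore yields K_{4} as a minor, and since treewidth is minor-monotone, tw(G) ≥ tw(K_{4}) = 3. The upper and lower bounds meet at 3, so that is the treewidth.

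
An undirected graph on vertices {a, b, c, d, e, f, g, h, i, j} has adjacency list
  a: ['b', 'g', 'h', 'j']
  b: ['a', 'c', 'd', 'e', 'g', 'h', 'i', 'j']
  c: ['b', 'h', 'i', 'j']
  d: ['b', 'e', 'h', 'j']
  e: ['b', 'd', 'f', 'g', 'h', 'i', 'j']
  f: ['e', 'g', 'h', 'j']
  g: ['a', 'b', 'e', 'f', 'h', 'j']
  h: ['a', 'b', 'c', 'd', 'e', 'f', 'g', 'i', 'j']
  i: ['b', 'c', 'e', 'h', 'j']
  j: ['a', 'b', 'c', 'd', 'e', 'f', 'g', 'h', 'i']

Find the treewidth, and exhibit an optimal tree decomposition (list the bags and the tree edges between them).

Treewidth 4.
One optimal decomposition is:
Bags: B1 = {e, f, g, h, j}  B2 = {b, e, g, h, j}  B3 = {b, d, e, h, j}  B4 = {b, e, h, i, j}  B5 = {b, c, h, i, j}  B6 = {a, b, g, h, j}
Tree: B1–B2, B2–B3, B3–B4, B4–B5, B2–B6

Every bag has size at most 5, so the width is 5 − 1 = 4 and tw(G) ≤ 4. Conversely, {e, f, g, h, j} is a clique of size 5, and the vertices of any clique must share a bag in every tree decomposition; so some bag has ≥ 5 vertices and tw(G) ≥ 4. The upper and lower bounds meet at 4, so that is the treewidth.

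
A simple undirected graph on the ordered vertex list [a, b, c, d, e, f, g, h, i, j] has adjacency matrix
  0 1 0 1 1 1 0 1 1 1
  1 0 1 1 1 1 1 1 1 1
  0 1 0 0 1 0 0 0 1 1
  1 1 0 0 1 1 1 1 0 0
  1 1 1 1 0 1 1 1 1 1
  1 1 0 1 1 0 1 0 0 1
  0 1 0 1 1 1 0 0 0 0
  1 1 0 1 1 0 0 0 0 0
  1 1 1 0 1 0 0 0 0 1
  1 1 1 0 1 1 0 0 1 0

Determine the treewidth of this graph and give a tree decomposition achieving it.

Treewidth 4.
One such decomposition:
Bags: B1 = {a, b, d, e, f}  B2 = {a, b, e, f, j}  B3 = {a, b, d, e, h}  B4 = {b, d, e, f, g}  B5 = {a, b, e, i, j}  B6 = {b, c, e, i, j}
Tree: B1–B2, B1–B3, B1–B4, B2–B5, B5–B6

Each bag holds 5 vertices, so the decomposition has width 4, which upper-bounds the treewidth. Conversely, {b, d, e, f, g} is a clique of size 5, and the vertices of any clique must share a bag in every tree decomposition; so some bag has ≥ 5 vertices and tw(G) ≥ 4. Therefore the treewidth is 4.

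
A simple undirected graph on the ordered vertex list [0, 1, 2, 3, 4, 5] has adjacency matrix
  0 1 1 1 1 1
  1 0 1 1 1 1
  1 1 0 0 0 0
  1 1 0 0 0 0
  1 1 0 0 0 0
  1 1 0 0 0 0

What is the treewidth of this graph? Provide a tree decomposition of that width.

Treewidth 2.
Bags: B1 = {0, 1, 2}  B2 = {0, 1, 5}  B3 = {0, 1, 4}  B4 = {0, 1, 3}
Tree: B1–B2, B1–B3, B3–B4

The largest bag has 3 vertices, giving width 2; this decomposition certifies tw(G) ≤ 2. Conversely, {0, 1, 2} is a clique of size 3, and the vertices of any clique must share a bag in every tree decomposition; so some bag has ≥ 3 vertices and tw(G) ≥ 2. Combining the bounds, tw(G) = 2.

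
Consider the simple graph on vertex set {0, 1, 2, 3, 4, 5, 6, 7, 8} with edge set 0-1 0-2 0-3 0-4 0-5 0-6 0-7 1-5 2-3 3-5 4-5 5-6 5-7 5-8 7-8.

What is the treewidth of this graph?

A width-2 tree decomposition is:
Bags: B1 = {0, 3, 5}  B2 = {0, 1, 5}  B3 = {0, 2, 3}  B4 = {0, 5, 6}  B5 = {0, 5, 7}  B6 = {0, 4, 5}  B7 = {5, 7, 8}
Tree: B1–B2, B1–B3, B1–B4, B2–B5, B5–B6, B5–B7
Each bag holds 3 vertices, so the decomposition has width 2, which upper-bounds the treewidth. On the other hand G contains the 3-clique {0, 2, 3}. A clique must lie in a single bag of any decomposition, so no decomposition can have width below 2. Combining the bounds, tw(G) = 2.

2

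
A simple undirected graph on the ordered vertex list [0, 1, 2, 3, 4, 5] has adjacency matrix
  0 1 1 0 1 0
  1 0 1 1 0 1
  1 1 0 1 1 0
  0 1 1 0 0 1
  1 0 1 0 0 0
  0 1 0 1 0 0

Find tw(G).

2

A width-2 tree decomposition is:
Bags: B1 = {1, 3, 5}  B2 = {1, 2, 3}  B3 = {0, 1, 2}  B4 = {0, 2, 4}
Tree: B1–B2, B2–B3, B3–B4
The largest bag has 3 vertices, giving width 2; this decomposition certifies tw(G) ≤ 2. For the lower bound, the 3 vertices {0, 1, 2} are pairwise adjacent, and any tree decomposition puts a clique entirely inside one bag — forcing width ≥ 2. Hence tw(G) = 2 exactly.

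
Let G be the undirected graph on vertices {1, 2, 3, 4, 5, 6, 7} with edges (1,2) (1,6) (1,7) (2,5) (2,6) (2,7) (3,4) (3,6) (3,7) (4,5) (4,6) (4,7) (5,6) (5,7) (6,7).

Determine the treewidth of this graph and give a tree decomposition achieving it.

Treewidth 3.
One optimal decomposition is:
Bags: B1 = {2, 5, 6, 7}  B2 = {4, 5, 6, 7}  B3 = {1, 2, 6, 7}  B4 = {3, 4, 6, 7}
Tree: B1–B2, B1–B3, B2–B4

The largest bag has 4 vertices, giving width 3; this decomposition certifies tw(G) ≤ 3. On the other hand G contains the 4-clique {1, 2, 6, 7}. A clique must lie in a single bag of any decomposition, so no decomposition can have width below 3. Combining the bounds, tw(G) = 3.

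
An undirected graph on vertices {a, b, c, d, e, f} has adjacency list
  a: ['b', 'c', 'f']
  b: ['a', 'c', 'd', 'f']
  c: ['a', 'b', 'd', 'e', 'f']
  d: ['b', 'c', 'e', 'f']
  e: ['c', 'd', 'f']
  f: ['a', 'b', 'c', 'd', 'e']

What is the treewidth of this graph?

A width-3 tree decomposition is:
Bags: B1 = {b, c, d, f}  B2 = {c, d, e, f}  B3 = {a, b, c, f}
Tree: B1–B2, B1–B3
The largest bag has 4 vertices, giving width 3; this decomposition certifies tw(G) ≤ 3. For the lower bound, the 4 vertices {c, d, e, f} are pairwise adjacent, and any tree decomposition puts a clique entirely inside one bag — forcing width ≥ 3. Therefore the treewidth is 3.

3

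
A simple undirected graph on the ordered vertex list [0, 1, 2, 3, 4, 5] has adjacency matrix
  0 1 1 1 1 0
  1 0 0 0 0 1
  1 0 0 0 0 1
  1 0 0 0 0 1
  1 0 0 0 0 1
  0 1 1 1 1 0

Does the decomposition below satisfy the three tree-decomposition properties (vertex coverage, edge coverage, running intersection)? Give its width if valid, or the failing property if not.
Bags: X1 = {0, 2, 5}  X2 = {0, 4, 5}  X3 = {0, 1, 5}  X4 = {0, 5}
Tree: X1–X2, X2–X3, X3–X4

No — vertex 3 appears in no bag.

A tree decomposition must satisfy three properties: every vertex lies in some bag; for every edge, both endpoints lie together in some bag; and for every vertex, the bags containing it form a connected subtree. Here vertex 3 appears in no bag, so the decomposition is invalid.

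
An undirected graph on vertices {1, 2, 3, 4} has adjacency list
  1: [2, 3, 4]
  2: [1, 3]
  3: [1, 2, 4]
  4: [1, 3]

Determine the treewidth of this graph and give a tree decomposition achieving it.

The largest bag has 3 vertices, giving width 2; this decomposition certifies tw(G) ≤ 2. On the other hand G contains the 3-clique {1, 2, 3}. A clique must lie in a single bag of any decomposition, so no decomposition can have width below 2. Combining the bounds, tw(G) = 2.

Treewidth 2.
Bags: B1 = {1, 3, 4}  B2 = {1, 2, 3}
Tree: B1–B2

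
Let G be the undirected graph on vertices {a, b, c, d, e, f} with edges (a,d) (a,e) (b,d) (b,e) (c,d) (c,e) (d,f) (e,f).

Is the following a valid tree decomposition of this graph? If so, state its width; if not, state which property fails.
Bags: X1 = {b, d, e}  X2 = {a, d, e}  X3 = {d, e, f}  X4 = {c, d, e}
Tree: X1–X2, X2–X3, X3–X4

Vertex coverage: the bags together contain {a, b, c, d, e, f}, the full vertex set. Edge coverage: each edge of G has both endpoints in at least one bag. Running intersection: for every vertex, the bags containing it form a connected subtree. All three properties hold, so this is a valid tree decomposition of width max|bag| − 1 = 2, and hence tw(G) ≤ 2.

Yes; width 2.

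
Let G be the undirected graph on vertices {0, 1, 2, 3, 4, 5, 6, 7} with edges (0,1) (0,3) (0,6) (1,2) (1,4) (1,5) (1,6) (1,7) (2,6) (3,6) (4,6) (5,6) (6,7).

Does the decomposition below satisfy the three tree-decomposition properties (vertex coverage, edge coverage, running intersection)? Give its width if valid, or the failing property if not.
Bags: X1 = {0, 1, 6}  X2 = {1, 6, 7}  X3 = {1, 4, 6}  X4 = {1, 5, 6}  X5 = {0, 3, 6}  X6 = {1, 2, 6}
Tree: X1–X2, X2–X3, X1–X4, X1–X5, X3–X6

Every vertex of G appears in some bag (union = {0, 1, 2, 3, 4, 5, 6, 7}); every edge is covered by a bag; and for each vertex v the set of bags containing v is connected in the bag tree. The decomposition is therefore valid. The largest bag has 3 vertices, so the width is 2.

Yes; width 2.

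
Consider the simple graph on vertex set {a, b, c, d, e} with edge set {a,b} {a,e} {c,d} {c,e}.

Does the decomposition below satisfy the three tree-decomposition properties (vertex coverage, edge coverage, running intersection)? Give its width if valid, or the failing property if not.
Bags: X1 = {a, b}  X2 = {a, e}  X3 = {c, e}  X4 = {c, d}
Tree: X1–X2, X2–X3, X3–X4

Vertex coverage: the bags together contain {a, b, c, d, e}, the full vertex set. Edge coverage: each edge of G has both endpoints in at least one bag. Running intersection: for every vertex, the bags containing it form a connected subtree. All three properties hold, so this is a valid tree decomposition of width max|bag| − 1 = 1, and hence tw(G) ≤ 1.

Yes; width 1.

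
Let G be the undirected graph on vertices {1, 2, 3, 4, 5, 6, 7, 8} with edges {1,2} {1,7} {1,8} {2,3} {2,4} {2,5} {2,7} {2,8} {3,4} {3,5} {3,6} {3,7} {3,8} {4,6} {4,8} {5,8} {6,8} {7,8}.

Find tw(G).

A width-3 tree decomposition is:
Bags: B1 = {2, 3, 7, 8}  B2 = {2, 3, 4, 8}  B3 = {3, 4, 6, 8}  B4 = {2, 3, 5, 8}  B5 = {1, 2, 7, 8}
Tree: B1–B2, B2–B3, B1–B4, B1–B5
Every bag has size at most 4, so the width is 4 − 1 = 3 and tw(G) ≤ 3. On the other hand G contains the 4-clique {1, 2, 7, 8}. A clique must lie in a single bag of any decomposition, so no decomposition can have width below 3. Therefore the treewidth is 3.

3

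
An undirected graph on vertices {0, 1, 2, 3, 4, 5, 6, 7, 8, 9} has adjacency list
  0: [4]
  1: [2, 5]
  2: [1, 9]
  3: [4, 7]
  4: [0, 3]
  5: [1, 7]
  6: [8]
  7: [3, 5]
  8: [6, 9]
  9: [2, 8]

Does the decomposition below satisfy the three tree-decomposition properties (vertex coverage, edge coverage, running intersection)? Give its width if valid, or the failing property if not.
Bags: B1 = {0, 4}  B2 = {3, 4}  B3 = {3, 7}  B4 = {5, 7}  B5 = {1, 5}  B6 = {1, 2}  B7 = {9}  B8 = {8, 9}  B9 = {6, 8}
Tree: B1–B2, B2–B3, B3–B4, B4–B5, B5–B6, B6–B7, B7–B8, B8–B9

No — edge (2,9) lies in no bag.

A tree decomposition must satisfy three properties: every vertex lies in some bag; for every edge, both endpoints lie together in some bag; and for every vertex, the bags containing it form a connected subtree. Here edge (2,9) lies in no bag, so the decomposition is invalid.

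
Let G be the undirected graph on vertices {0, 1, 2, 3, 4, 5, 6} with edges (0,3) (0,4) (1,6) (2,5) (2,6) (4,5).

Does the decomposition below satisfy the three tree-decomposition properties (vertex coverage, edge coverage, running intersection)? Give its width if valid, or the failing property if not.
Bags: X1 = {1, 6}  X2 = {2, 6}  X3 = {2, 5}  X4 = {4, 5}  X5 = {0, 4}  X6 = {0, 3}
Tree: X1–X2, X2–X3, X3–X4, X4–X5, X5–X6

Yes; width 1.

Checking the three conditions: (i) the bags cover all of {0, 1, 2, 3, 4, 5, 6}; (ii) for each edge, some bag contains both endpoints; (iii) the bags containing any fixed vertex form a subtree. All hold, so the decomposition is valid with width 2 − 1 = 1.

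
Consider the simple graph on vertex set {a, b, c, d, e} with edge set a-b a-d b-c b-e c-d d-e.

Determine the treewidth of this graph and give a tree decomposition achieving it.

Each bag holds 3 vertices, so the decomposition has width 2, which upper-bounds the treewidth. For the lower bound, G contains the cycle d–a–b–e–d, so G is not a forest; only forests have treewidth ≤ 1, hence tw(G) ≥ 2. Hence tw(G) = 2 exactly.

Treewidth 2.
One such decomposition:
Bags: B1 = {a, b, d}  B2 = {b, d, e}  B3 = {b, c, d}
Tree: B1–B2, B2–B3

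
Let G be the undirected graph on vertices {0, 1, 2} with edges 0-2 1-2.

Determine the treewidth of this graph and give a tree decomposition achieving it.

Treewidth 1.
One such decomposition:
Bags: B1 = {1, 2}  B2 = {0, 2}
Tree: B1–B2

Every bag has size at most 2, so the width is 2 − 1 = 1 and tw(G) ≤ 1. Any graph with an edge has treewidth ≥ 1, and G has the edge 1–2. Combining the bounds, tw(G) = 1.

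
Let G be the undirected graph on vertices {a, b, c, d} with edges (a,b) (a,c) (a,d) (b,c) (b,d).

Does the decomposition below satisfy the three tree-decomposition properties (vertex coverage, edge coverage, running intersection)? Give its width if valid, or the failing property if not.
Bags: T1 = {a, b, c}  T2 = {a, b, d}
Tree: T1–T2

Yes; width 2.

Every vertex of G appears in some bag (union = {a, b, c, d}); every edge is covered by a bag; and for each vertex v the set of bags containing v is connected in the bag tree. The decomposition is therefore valid. The largest bag has 3 vertices, so the width is 2.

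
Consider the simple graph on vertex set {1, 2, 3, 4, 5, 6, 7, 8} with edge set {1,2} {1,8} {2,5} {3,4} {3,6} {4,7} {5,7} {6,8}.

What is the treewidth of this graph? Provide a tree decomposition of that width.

Each bag holds 3 vertices, so the decomposition has width 2, which upper-bounds the treewidth. Since 6–8–1–2–5–7–4–3–6 is a cycle in G, G is not acyclic. Forests are exactly the graphs of treewidth ≤ 1, so tw(G) ≥ 2. The upper and lower bounds meet at 2, so that is the treewidth.

Treewidth 2.
One optimal decomposition is:
Bags: B1 = {1, 6, 8}  B2 = {1, 2, 6}  B3 = {2, 5, 6}  B4 = {5, 6, 7}  B5 = {4, 6, 7}  B6 = {3, 4, 6}
Tree: B1–B2, B2–B3, B3–B4, B4–B5, B5–B6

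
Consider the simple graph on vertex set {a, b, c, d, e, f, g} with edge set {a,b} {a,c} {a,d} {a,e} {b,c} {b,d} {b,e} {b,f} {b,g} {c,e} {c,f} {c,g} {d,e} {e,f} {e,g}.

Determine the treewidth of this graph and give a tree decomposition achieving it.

Treewidth 3.
Bags: B1 = {b, c, e, g}  B2 = {a, b, c, e}  B3 = {a, b, d, e}  B4 = {b, c, e, f}
Tree: B1–B2, B2–B3, B1–B4

The largest bag has 4 vertices, giving width 3; this decomposition certifies tw(G) ≤ 3. Conversely, {a, b, d, e} is a clique of size 4, and the vertices of any clique must share a bag in every tree decomposition; so some bag has ≥ 4 vertices and tw(G) ≥ 3. Therefore the treewidth is 3.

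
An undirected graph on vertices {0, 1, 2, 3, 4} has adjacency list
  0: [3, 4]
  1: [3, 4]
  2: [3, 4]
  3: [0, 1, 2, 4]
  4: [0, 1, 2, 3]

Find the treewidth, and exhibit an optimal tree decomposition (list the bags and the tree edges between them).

Treewidth 2.
One such decomposition:
Bags: B1 = {2, 3, 4}  B2 = {1, 3, 4}  B3 = {0, 3, 4}
Tree: B1–B2, B2–B3

Each bag holds 3 vertices, so the decomposition has width 2, which upper-bounds the treewidth. For the lower bound, the 3 vertices {0, 3, 4} are pairwise adjacent, and any tree decomposition puts a clique entirely inside one bag — forcing width ≥ 2. Hence tw(G) = 2 exactly.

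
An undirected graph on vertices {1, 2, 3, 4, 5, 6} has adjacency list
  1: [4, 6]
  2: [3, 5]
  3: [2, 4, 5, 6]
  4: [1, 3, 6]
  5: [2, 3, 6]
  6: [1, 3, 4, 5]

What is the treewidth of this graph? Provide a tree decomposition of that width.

The largest bag has 3 vertices, giving width 2; this decomposition certifies tw(G) ≤ 2. Conversely, {1, 4, 6} is a clique of size 3, and the vertices of any clique must share a bag in every tree decomposition; so some bag has ≥ 3 vertices and tw(G) ≥ 2. The upper and lower bounds meet at 2, so that is the treewidth.

Treewidth 2.
One such decomposition:
Bags: B1 = {3, 4, 6}  B2 = {1, 4, 6}  B3 = {3, 5, 6}  B4 = {2, 3, 5}
Tree: B1–B2, B1–B3, B3–B4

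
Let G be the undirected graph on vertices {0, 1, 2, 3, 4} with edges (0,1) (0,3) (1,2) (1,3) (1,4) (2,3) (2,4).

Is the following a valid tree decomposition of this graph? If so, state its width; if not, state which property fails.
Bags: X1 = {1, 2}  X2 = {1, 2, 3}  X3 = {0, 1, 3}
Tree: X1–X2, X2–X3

No — vertex 4 appears in no bag.

A tree decomposition must satisfy three properties: every vertex lies in some bag; for every edge, both endpoints lie together in some bag; and for every vertex, the bags containing it form a connected subtree. Here vertex 4 appears in no bag, so the decomposition is invalid.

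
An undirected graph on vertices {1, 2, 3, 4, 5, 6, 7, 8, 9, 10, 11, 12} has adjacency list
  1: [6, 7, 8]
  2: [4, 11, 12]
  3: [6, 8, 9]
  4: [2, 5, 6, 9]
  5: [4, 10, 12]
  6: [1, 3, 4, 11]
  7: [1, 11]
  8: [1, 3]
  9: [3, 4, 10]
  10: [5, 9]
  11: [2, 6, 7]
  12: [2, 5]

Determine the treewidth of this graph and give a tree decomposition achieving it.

Treewidth 3.
One such decomposition:
Bags: B1 = {5, 9, 10, 12}  B2 = {4, 5, 9, 12}  B3 = {2, 4, 9, 12}  B4 = {2, 3, 4, 9}  B5 = {2, 3, 4, 6}  B6 = {2, 3, 6, 11}  B7 = {3, 6, 8, 11}  B8 = {1, 6, 8, 11}  B9 = {1, 7, 8, 11}
Tree: B1–B2, B2–B3, B3–B4, B4–B5, B5–B6, B6–B7, B7–B8, B8–B9

The largest bag has 4 vertices, giving width 3; this decomposition certifies tw(G) ≤ 3. For the lower bound: the 4 vertex sets {5,10,12}, {9}, {4}, {2,3,6,11} are disjoint, each induces a connected subgraph, and every pair is joined by at least one edge of G. Contracting each set to a single vertex therefore yields K_{4} as a minor, and since treewidth is minor-monotone, tw(G) ≥ tw(K_{4}) = 3. Therefore the treewidth is 3.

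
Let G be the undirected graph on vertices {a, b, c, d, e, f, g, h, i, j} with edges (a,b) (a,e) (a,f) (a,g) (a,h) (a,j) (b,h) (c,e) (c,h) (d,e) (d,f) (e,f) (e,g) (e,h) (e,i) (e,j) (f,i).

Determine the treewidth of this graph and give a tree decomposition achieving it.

Each bag holds 3 vertices, so the decomposition has width 2, which upper-bounds the treewidth. On the other hand G contains the 3-clique {d, e, f}. A clique must lie in a single bag of any decomposition, so no decomposition can have width below 2. Hence tw(G) = 2 exactly.

Treewidth 2.
One such decomposition:
Bags: B1 = {a, e, f}  B2 = {a, e, h}  B3 = {e, f, i}  B4 = {c, e, h}  B5 = {a, b, h}  B6 = {a, e, j}  B7 = {a, e, g}  B8 = {d, e, f}
Tree: B1–B2, B1–B3, B2–B4, B2–B5, B1–B6, B1–B7, B1–B8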